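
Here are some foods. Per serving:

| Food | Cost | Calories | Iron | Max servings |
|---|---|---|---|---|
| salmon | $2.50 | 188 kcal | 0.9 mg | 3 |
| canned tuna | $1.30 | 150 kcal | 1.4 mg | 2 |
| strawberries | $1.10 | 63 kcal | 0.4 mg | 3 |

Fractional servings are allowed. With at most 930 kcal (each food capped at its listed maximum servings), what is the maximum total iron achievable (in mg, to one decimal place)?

6.1 mg

Iron per kcal: canned tuna 0.009333, strawberries 0.006349, salmon 0.004787.
Take 2 servings of canned tuna: uses 300 kcal, +2.8 mg iron (running total 2.8 mg).
Take 3 servings of strawberries: uses 189 kcal, +1.2 mg iron (running total 4.0 mg).
Take 2.346 servings of salmon: uses 441 kcal, +2.1 mg iron (running total 6.1 mg).
Filling greedily by iron-per-kcal is optimal for one linear limit, giving 6.1 mg.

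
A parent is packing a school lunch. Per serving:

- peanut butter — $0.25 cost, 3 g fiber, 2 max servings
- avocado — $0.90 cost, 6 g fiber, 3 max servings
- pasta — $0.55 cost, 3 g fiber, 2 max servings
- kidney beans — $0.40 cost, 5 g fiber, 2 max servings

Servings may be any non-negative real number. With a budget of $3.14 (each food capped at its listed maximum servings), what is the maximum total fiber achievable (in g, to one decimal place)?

Fiber per dollar: kidney beans 12.5, peanut butter 12, avocado 6.667, pasta 5.455.
Take 2 servings of kidney beans: spends $0.80, +10.0 g fiber (running total 10.0 g).
Take 2 servings of peanut butter: spends $0.50, +6.0 g fiber (running total 16.0 g).
Take 2.044 servings of avocado: spends $1.84, +12.3 g fiber (running total 28.3 g).
Greedy by best ratio exhausts the cost allowance optimally: 28.3 g.

28.3 g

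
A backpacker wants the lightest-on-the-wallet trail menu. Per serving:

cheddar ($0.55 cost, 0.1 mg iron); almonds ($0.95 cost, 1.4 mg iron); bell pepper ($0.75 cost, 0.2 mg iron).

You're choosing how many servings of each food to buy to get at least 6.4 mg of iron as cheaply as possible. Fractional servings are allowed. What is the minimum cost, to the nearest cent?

$4.34

Cost per mg of iron: almonds $0.6786, bell pepper $3.7500, cheddar $5.5000.
With no serving limits, use only almonds: 6.4 mg / 1.4 mg = 4.571 servings × $0.95 = $4.34.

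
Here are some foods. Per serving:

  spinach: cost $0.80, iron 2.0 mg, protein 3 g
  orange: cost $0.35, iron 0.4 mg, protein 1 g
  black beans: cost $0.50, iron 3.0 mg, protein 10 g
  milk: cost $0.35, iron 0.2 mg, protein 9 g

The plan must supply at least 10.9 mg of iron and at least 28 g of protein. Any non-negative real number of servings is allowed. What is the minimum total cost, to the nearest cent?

$1.82

At the optimum either one food covers both requirements or two foods hit both targets exactly; no other combination can be cheaper.
spinach only: max(10.9/2.0, 28/3) = 9.333 servings → $7.47.
orange only: max(10.9/0.4, 28/1) = 28 servings → $9.80.
black beans only: max(10.9/3.0, 28/10) = 3.633 servings → $1.82.
milk only: max(10.9/0.2, 28/9) = 54.5 servings → $19.07.
spinach + orange with both targets exact would need a negative amount; discard.
spinach + black beans with both tight: 2.273 servings and 2.118 servings → $2.88.
spinach + milk with both tight: 5.316 servings and 1.339 servings → $4.72.
orange + black beans with both tight: 25 servings and 0.3 servings → $8.90.
orange + milk with both tight: 27.21 servings and 0.08824 servings → $9.55.
black beans + milk: the both-tight solution has a negative serving — not a feasible corner.
The minimum over all feasible corners is $1.82.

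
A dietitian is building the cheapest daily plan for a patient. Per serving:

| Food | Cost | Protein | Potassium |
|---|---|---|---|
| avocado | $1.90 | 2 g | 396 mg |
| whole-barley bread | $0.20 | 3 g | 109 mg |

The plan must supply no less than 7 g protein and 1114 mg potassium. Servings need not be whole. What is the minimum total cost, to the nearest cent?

$2.04

Check every corner: each single food scaled to meet both minima, and each pair solved so both constraints bind.
avocado only: max(7/2, 1114/396) = 3.5 servings → $6.65.
whole-barley bread only: max(7/3, 1114/109) = 10.22 servings → $2.04.
avocado + whole-barley bread with both tight: 2.659 servings and 0.5608 servings → $5.16.
Cheapest feasible corner: $2.04.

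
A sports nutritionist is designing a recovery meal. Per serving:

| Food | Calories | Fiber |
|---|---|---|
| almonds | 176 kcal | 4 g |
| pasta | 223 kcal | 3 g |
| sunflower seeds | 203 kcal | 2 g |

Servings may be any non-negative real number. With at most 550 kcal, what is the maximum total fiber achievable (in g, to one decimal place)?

Fiber per kcal: almonds 0.02273, pasta 0.01345, sunflower seeds 0.009852.
With no serving limits, spend the whole calories allowance on almonds: 550 kcal / 176 kcal × 4 g = 12.5 g.

12.5 g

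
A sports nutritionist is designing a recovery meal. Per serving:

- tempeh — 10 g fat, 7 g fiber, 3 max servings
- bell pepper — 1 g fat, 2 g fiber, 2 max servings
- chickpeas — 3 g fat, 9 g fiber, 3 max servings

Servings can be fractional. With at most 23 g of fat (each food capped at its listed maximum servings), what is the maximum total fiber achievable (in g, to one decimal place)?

39.4 g

Fiber per g fat: chickpeas 3, bell pepper 2, tempeh 0.7.
Take 3 servings of chickpeas: uses 9 g fat, +27.0 g fiber (running total 27.0 g).
Take 2 servings of bell pepper: uses 2 g fat, +4.0 g fiber (running total 31.0 g).
Take 1.2 servings of tempeh: uses 12 g fat, +8.4 g fiber (running total 39.4 g).
Filling greedily by fiber-per-g fat is optimal for one linear limit, giving 39.4 g.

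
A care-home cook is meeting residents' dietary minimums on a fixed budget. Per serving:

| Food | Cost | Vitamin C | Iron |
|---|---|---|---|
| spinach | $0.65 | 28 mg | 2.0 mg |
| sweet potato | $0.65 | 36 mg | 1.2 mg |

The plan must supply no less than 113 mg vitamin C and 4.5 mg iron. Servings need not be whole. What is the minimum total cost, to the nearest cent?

$2.14

Check every corner: each single food scaled to meet both minima, and each pair solved so both constraints bind.
spinach only: max(113/28, 4.5/2.0) = 4.036 servings → $2.62.
sweet potato only: max(113/36, 4.5/1.2) = 3.75 servings → $2.44.
spinach + sweet potato with both tight: 0.6875 servings and 2.604 servings → $2.14.
The minimum over all feasible corners is $2.14.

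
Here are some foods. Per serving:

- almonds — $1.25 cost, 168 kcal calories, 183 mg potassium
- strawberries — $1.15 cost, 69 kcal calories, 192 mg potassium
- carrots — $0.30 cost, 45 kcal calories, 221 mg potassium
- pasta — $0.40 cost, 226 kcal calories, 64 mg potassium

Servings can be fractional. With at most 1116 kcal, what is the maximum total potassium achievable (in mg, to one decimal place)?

5480.8 mg

Potassium per kcal: carrots 4.911, strawberries 2.783, almonds 1.089, pasta 0.2832.
With no serving limits, spend the whole calories allowance on carrots: 1116 kcal / 45 kcal × 221 mg = 5480.8 mg.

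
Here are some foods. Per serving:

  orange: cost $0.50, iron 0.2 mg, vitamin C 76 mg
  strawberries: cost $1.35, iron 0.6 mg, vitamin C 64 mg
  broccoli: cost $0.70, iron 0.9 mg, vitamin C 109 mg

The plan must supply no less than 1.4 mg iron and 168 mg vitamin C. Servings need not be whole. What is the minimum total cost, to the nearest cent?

An LP optimum is at a vertex; with two nutrient constraints at most two foods are used. Check each candidate.
orange only: max(1.4/0.2, 168/76) = 7 servings → $3.50.
strawberries only: max(1.4/0.6, 168/64) = 2.625 servings → $3.54.
broccoli only: max(1.4/0.9, 168/109) = 1.556 servings → $1.09.
orange + strawberries with both tight: 0.3415 servings and 2.22 servings → $3.17.
orange + broccoli: the both-tight solution has a negative serving — not a feasible corner.
strawberries + broccoli with both tight: 0.1795 servings and 1.436 servings → $1.25.
Cheapest feasible corner: $1.09.

$1.09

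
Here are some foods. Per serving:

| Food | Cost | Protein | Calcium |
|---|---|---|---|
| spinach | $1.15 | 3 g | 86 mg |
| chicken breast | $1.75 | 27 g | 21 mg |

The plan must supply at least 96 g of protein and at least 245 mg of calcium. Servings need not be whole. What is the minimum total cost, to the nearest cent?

$8.17

Check every corner: each single food scaled to meet both minima, and each pair solved so both constraints bind.
spinach only: max(96/3, 245/86) = 32 servings → $36.80.
chicken breast only: max(96/27, 245/21) = 11.67 servings → $20.42.
spinach + chicken breast with both tight: 2.036 servings and 3.329 servings → $8.17.
Cheapest feasible corner: $8.17.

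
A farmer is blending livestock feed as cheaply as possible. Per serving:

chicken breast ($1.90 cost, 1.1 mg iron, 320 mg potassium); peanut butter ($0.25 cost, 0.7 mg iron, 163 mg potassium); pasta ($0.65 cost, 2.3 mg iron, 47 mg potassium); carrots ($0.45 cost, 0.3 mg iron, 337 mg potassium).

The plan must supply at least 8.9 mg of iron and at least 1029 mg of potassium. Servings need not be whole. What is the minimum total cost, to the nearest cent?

For a min-cost LP with two ≥-constraints, a basic feasible solution has at most two positive variables.
chicken breast only: max(8.9/1.1, 1029/320) = 8.091 servings → $15.37.
peanut butter only: max(8.9/0.7, 1029/163) = 12.71 servings → $3.18.
pasta only: max(8.9/2.3, 1029/47) = 21.89 servings → $14.23.
carrots only: max(8.9/0.3, 1029/337) = 29.67 servings → $13.35.
chicken breast + peanut butter: intersection lies outside the first quadrant.
chicken breast + pasta with both tight: 2.847 servings and 2.508 servings → $7.04.
chicken breast + carrots: intersection lies outside the first quadrant.
peanut butter + pasta with both tight: 5.697 servings and 2.136 servings → $2.81.
peanut butter + carrots: intersection lies outside the first quadrant.
pasta + carrots with both tight: 3.536 servings and 2.56 servings → $3.45.
So the least-cost plan costs $2.81.

$2.81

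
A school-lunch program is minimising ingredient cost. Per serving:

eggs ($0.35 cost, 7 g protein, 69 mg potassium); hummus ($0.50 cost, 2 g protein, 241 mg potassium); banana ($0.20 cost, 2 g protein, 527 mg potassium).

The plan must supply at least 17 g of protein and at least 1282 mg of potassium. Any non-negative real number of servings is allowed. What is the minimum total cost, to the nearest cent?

At the optimum either one food covers both requirements or two foods hit both targets exactly; no other combination can be cheaper.
eggs only: max(17/7, 1282/69) = 18.58 servings → $6.50.
hummus only: max(17/2, 1282/241) = 8.5 servings → $4.25.
banana only: max(17/2, 1282/527) = 8.5 servings → $1.70.
eggs + hummus with both tight: 0.9897 servings and 5.036 servings → $2.86.
eggs + banana with both tight: 1.801 servings and 2.197 servings → $1.07.
hummus + banana: the both-tight solution has a negative serving — not a feasible corner.
So the least-cost plan costs $1.07.

$1.07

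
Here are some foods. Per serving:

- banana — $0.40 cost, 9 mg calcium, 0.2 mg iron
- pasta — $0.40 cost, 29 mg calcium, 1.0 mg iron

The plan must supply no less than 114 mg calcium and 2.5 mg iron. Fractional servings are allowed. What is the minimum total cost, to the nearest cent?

banana only: max(114/9, 2.5/0.2) = 12.67 servings → $5.07.
pasta only: max(114/29, 2.5/1.0) = 3.931 servings → $1.57.
banana + pasta: intersection lies outside the first quadrant.
The minimum over all feasible corners is $1.57.

$1.57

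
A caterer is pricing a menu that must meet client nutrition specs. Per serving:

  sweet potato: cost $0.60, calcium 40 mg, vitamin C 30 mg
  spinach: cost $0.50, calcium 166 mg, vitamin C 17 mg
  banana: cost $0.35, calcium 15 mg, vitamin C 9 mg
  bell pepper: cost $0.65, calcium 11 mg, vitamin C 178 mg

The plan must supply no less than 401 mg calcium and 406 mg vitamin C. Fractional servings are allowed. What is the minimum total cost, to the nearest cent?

Check every corner: each single food scaled to meet both minima, and each pair solved so both constraints bind.
sweet potato only: max(401/40, 406/30) = 13.53 servings → $8.12.
spinach only: max(401/166, 406/17) = 23.88 servings → $11.94.
banana only: max(401/15, 406/9) = 45.11 servings → $15.79.
bell pepper only: max(401/11, 406/178) = 36.45 servings → $23.70.
sweet potato + spinach: intersection lies outside the first quadrant.
sweet potato + banana: the both-tight solution has a negative serving — not a feasible corner.
sweet potato + bell pepper with both tight: 9.854 servings and 0.62 servings → $6.32.
spinach + banana: intersection lies outside the first quadrant.
spinach + bell pepper with both tight: 2.279 servings and 2.063 servings → $2.48.
banana + bell pepper with both tight: 26.03 servings and 0.965 servings → $9.74.
So the least-cost plan costs $2.48.

$2.48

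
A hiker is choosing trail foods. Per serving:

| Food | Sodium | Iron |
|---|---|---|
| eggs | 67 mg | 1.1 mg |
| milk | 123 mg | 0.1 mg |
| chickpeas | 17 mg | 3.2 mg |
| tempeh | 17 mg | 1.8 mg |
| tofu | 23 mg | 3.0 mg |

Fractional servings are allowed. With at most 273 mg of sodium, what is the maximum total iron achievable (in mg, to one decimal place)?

51.4 mg

Iron per mg sodium: chickpeas 0.1882, tofu 0.1304, tempeh 0.1059, eggs 0.01642, milk 0.000813.
With no serving limits, spend the whole sodium allowance on chickpeas: 273 mg / 17 mg × 3.2 mg = 51.4 mg.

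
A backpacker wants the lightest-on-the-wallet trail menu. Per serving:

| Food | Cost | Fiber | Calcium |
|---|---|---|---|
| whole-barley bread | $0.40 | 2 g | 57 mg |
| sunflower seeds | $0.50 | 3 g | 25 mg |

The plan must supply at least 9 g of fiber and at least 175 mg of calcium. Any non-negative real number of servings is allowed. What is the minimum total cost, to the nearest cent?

Check every corner: each single food scaled to meet both minima, and each pair solved so both constraints bind.
whole-barley bread only: max(9/2, 175/57) = 4.5 servings → $1.80.
sunflower seeds only: max(9/3, 175/25) = 7 servings → $3.50.
whole-barley bread + sunflower seeds with both tight: 2.479 servings and 1.347 servings → $1.67.
The minimum over all feasible corners is $1.67.

$1.67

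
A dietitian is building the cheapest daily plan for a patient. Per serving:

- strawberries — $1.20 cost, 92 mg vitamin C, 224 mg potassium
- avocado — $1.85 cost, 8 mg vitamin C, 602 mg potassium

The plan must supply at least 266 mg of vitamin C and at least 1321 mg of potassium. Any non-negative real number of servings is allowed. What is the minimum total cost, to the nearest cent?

strawberries only: max(266/92, 1321/224) = 5.897 servings → $7.08.
avocado only: max(266/8, 1321/602) = 33.25 servings → $61.51.
strawberries + avocado with both tight: 2.791 servings and 1.156 servings → $5.49.
Cheapest feasible corner: $5.49.

$5.49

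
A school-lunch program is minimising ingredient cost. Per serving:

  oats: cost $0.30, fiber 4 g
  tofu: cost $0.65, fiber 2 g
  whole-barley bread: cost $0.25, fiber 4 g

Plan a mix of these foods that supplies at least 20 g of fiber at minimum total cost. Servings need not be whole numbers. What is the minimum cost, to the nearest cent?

$1.25

Cost per g of fiber: whole-barley bread $0.0625, oats $0.0750, tofu $0.3250.
With no serving limits, use only whole-barley bread: 20 g / 4 g = 5 servings × $0.25 = $1.25.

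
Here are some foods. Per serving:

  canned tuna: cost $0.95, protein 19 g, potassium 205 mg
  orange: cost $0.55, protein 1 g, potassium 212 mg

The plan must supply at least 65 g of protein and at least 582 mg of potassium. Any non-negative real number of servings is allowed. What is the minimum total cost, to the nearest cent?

$3.25

canned tuna only: max(65/19, 582/205) = 3.421 servings → $3.25.
orange only: max(65/1, 582/212) = 65 servings → $35.75.
canned tuna + orange: the both-tight solution has a negative serving — not a feasible corner.
So the least-cost plan costs $3.25.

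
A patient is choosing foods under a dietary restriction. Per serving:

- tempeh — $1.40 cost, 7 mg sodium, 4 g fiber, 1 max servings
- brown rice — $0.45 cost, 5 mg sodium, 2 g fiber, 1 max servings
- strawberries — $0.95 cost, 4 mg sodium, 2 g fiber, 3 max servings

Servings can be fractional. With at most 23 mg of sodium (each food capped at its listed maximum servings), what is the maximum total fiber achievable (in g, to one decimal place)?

Fiber per mg sodium: tempeh 0.5714, strawberries 0.5, brown rice 0.4.
Take 1 serving of tempeh: uses 7 mg sodium, +4.0 g fiber (running total 4.0 g).
Take 3 servings of strawberries: uses 12 mg sodium, +6.0 g fiber (running total 10.0 g).
Take 0.8 servings of brown rice: uses 4 mg sodium, +1.6 g fiber (running total 11.6 g).
Greedy by best ratio exhausts the sodium allowance optimally: 11.6 g.

11.6 g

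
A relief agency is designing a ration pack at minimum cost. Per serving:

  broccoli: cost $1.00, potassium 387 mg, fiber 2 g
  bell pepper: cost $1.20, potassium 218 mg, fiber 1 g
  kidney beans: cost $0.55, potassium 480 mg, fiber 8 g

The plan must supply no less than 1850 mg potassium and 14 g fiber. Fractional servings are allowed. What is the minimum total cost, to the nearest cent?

An LP optimum is at a vertex; with two nutrient constraints at most two foods are used. Check each candidate.
broccoli only: max(1850/387, 14/2) = 7 servings → $7.00.
bell pepper only: max(1850/218, 14/1) = 14 servings → $16.80.
kidney beans only: max(1850/480, 14/8) = 3.854 servings → $2.12.
broccoli + bell pepper: the both-tight solution has a negative serving — not a feasible corner.
broccoli + kidney beans with both tight: 3.783 servings and 0.8043 servings → $4.23.
bell pepper + kidney beans with both tight: 6.392 servings and 0.9509 servings → $8.19.
Cheapest feasible corner: $2.12.

$2.12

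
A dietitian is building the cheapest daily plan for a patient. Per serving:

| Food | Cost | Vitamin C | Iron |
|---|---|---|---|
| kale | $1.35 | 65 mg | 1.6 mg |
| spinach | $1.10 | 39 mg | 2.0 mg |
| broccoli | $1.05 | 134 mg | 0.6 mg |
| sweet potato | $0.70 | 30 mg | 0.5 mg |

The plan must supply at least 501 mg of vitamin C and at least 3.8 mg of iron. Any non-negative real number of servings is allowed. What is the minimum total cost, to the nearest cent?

$4.60

This is a tiny linear program; its minimum lies at a vertex of the feasible set. List the vertices and price them.
kale only: max(501/65, 3.8/1.6) = 7.708 servings → $10.41.
spinach only: max(501/39, 3.8/2.0) = 12.85 servings → $14.13.
broccoli only: max(501/134, 3.8/0.6) = 6.333 servings → $6.65.
sweet potato only: max(501/30, 3.8/0.5) = 16.7 servings → $11.69.
kale + spinach with both targets exact would need a negative amount; discard.
kale + broccoli with both tight: 1.189 servings and 3.162 servings → $4.93.
kale + sweet potato: the both-tight solution has a negative serving — not a feasible corner.
spinach + broccoli with both tight: 0.8528 servings and 3.491 servings → $4.60.
spinach + sweet potato: the both-tight solution has a negative serving — not a feasible corner.
broccoli + sweet potato with both tight: 2.786 servings and 4.257 servings → $5.91.
The minimum over all feasible corners is $4.60.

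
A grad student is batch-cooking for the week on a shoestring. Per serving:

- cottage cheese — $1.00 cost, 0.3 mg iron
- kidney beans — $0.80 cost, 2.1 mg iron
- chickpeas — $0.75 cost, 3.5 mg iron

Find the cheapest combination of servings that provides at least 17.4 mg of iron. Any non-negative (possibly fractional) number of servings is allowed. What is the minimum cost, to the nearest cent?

Cost per mg of iron: chickpeas $0.2143, kidney beans $0.3810, cottage cheese $3.3333.
With no serving limits, use only chickpeas: 17.4 mg / 3.5 mg = 4.971 servings × $0.75 = $3.73.

$3.73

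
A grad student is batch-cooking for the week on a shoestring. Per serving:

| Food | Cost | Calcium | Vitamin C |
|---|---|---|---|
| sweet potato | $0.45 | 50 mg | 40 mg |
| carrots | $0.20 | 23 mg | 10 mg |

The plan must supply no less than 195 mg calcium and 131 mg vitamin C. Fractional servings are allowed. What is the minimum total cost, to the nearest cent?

$1.73

For a min-cost LP with two ≥-constraints, a basic feasible solution has at most two positive variables.
sweet potato only: max(195/50, 131/40) = 3.9 servings → $1.75.
carrots only: max(195/23, 131/10) = 13.1 servings → $2.62.
sweet potato + carrots with both tight: 2.531 servings and 2.976 servings → $1.73.
So the least-cost plan costs $1.73.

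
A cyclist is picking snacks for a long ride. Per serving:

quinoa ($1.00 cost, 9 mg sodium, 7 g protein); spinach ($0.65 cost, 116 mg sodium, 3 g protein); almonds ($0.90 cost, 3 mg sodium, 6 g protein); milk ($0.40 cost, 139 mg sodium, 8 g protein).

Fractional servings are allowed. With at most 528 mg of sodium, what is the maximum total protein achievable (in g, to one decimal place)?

1056.0 g

Protein per mg sodium: almonds 2, quinoa 0.7778, milk 0.05755, spinach 0.02586.
With no serving limits, spend the whole sodium allowance on almonds: 528 mg / 3 mg × 6 g = 1056.0 g.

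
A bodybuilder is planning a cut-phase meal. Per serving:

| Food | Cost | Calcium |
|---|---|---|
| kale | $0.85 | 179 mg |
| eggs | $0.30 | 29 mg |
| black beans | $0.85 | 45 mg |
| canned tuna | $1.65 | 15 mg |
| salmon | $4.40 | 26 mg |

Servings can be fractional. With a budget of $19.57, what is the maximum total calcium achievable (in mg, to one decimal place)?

Calcium per dollar: kale 210.6, eggs 96.67, black beans 52.94, canned tuna 9.091, salmon 5.909.
With no serving limits, spend the whole cost allowance on kale: $19.57 / $0.85 × 179 mg = 4121.2 mg.

4121.2 mg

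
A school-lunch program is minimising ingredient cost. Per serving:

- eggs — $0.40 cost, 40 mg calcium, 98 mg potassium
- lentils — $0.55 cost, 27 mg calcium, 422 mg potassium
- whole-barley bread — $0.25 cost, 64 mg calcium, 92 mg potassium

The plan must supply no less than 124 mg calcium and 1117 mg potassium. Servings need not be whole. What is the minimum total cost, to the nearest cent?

An LP optimum is at a vertex; with two nutrient constraints at most two foods are used. Check each candidate.
eggs only: max(124/40, 1117/98) = 11.4 servings → $4.56.
lentils only: max(124/27, 1117/422) = 4.593 servings → $2.53.
whole-barley bread only: max(124/64, 1117/92) = 12.14 servings → $3.04.
eggs + lentils with both tight: 1.557 servings and 2.285 servings → $1.88.
eggs + whole-barley bread: the both-tight solution has a negative serving — not a feasible corner.
lentils + whole-barley bread with both tight: 2.45 servings and 0.904 servings → $1.57.
Cheapest feasible corner: $1.57.

$1.57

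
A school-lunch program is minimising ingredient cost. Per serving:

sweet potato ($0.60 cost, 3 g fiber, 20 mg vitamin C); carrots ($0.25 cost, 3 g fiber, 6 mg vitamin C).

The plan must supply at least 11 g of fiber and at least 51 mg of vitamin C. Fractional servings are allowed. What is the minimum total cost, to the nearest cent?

$1.64

Compare the cost at each extreme point of the feasible region.
sweet potato only: max(11/3, 51/20) = 3.667 servings → $2.20.
carrots only: max(11/3, 51/6) = 8.5 servings → $2.12.
sweet potato + carrots with both tight: 2.071 servings and 1.595 servings → $1.64.
So the least-cost plan costs $1.64.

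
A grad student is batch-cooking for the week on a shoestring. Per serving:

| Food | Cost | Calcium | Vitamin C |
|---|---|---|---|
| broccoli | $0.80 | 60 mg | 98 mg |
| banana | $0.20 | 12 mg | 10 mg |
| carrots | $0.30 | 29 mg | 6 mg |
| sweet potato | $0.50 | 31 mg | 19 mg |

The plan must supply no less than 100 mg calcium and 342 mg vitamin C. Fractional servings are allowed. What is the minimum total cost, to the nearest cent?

For a min-cost LP with two ≥-constraints, a basic feasible solution has at most two positive variables.
broccoli only: max(100/60, 342/98) = 3.49 servings → $2.79.
banana only: max(100/12, 342/10) = 34.2 servings → $6.84.
carrots only: max(100/29, 342/6) = 57 servings → $17.10.
sweet potato only: max(100/31, 342/19) = 18 servings → $9.00.
broccoli + banana with both targets exact would need a negative amount; discard.
broccoli + carrots: the both-tight solution has a negative serving — not a feasible corner.
broccoli + sweet potato: intersection lies outside the first quadrant.
banana + carrots with both targets exact would need a negative amount; discard.
banana + sweet potato with both targets exact would need a negative amount; discard.
carrots + sweet potato: the both-tight solution has a negative serving — not a feasible corner.
So the least-cost plan costs $2.79.

$2.79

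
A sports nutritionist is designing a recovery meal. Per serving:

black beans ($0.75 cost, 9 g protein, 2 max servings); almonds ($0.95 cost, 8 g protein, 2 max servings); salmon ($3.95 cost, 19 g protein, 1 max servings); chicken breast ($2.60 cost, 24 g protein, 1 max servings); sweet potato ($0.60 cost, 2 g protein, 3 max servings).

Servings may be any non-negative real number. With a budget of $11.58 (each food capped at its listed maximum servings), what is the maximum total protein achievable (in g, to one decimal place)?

Protein per dollar: black beans 12, chicken breast 9.231, almonds 8.421, salmon 4.81, sweet potato 3.333.
Take 2 servings of black beans: spends $1.50, +18.0 g protein (running total 18.0 g).
Take 1 serving of chicken breast: spends $2.60, +24.0 g protein (running total 42.0 g).
Take 2 servings of almonds: spends $1.90, +16.0 g protein (running total 58.0 g).
Take 1 serving of salmon: spends $3.95, +19.0 g protein (running total 77.0 g).
Take 2.717 servings of sweet potato: spends $1.63, +5.4 g protein (running total 82.4 g).
Filling greedily by protein-per-dollar is optimal for one linear limit, giving 82.4 g.

82.4 g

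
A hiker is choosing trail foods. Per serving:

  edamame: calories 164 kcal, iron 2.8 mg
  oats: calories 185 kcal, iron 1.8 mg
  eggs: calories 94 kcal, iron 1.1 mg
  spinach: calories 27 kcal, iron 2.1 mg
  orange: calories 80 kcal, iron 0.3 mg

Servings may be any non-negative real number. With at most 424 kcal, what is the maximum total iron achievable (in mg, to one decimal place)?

Iron per kcal: spinach 0.07778, edamame 0.01707, eggs 0.0117, oats 0.00973, orange 0.00375.
With no serving limits, spend the whole calories allowance on spinach: 424 kcal / 27 kcal × 2.1 mg = 33.0 mg.

33.0 mg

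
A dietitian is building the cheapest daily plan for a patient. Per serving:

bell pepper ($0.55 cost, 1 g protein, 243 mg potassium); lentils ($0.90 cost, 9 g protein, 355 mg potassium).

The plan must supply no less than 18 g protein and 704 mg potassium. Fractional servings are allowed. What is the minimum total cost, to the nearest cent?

Compare the cost at each extreme point of the feasible region.
bell pepper only: max(18/1, 704/243) = 18 servings → $9.90.
lentils only: max(18/9, 704/355) = 2 servings → $1.80.
bell pepper + lentils with both targets exact would need a negative amount; discard.
So the least-cost plan costs $1.80.

$1.80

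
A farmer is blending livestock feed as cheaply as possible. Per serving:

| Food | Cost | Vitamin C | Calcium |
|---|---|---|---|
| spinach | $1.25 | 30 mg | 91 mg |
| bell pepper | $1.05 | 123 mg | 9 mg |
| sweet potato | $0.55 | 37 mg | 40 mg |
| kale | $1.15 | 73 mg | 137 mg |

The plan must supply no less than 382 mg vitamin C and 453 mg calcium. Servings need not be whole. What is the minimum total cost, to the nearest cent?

With two linear requirements the optimum uses one or two foods; enumerate the corners.
spinach only: max(382/30, 453/91) = 12.73 servings → $15.92.
bell pepper only: max(382/123, 453/9) = 50.33 servings → $52.85.
sweet potato only: max(382/37, 453/40) = 11.32 servings → $6.23.
kale only: max(382/73, 453/137) = 5.233 servings → $6.02.
spinach + bell pepper with both tight: 4.786 servings and 1.938 servings → $8.02.
spinach + sweet potato with both tight: 0.6834 servings and 9.77 servings → $6.23.
spinach + kale: intersection lies outside the first quadrant.
bell pepper + sweet potato with both targets exact would need a negative amount; discard.
bell pepper + kale with both tight: 1.19 servings and 3.228 servings → $4.96.
sweet potato + kale with both tight: 8.965 servings and 0.6892 servings → $5.72.
Cheapest feasible corner: $4.96.

$4.96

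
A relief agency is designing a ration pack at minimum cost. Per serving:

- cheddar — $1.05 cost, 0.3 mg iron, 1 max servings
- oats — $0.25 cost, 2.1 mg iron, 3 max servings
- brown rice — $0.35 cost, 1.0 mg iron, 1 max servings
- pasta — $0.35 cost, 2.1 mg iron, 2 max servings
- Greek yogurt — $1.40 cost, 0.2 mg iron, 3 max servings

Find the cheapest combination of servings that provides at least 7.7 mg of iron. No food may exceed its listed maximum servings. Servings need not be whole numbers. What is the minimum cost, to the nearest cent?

$0.98

Cost per mg of iron: oats $0.1190, pasta $0.1667, brown rice $0.3500, cheddar $3.5000, Greek yogurt $7.0000.
Take 3 servings of oats: +6.3 mg iron for $0.75 (total $0.75, still need 1.4 mg).
Take 0.6667 servings of pasta: +1.4 mg iron for $0.23 (total $0.98, still need 0.0 mg).
Filling from the cheapest source first is optimal under one linear minimum: $0.98.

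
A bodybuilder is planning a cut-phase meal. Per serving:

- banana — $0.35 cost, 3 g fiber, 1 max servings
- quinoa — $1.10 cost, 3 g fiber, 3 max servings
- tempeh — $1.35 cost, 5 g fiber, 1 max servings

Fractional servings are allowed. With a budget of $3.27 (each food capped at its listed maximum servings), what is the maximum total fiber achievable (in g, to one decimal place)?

Fiber per dollar: banana 8.571, tempeh 3.704, quinoa 2.727.
Take 1 serving of banana: spends $0.35, +3.0 g fiber (running total 3.0 g).
Take 1 serving of tempeh: spends $1.35, +5.0 g fiber (running total 8.0 g).
Take 1.427 servings of quinoa: spends $1.57, +4.3 g fiber (running total 12.3 g).
Greedy by best ratio exhausts the cost allowance optimally: 12.3 g.

12.3 g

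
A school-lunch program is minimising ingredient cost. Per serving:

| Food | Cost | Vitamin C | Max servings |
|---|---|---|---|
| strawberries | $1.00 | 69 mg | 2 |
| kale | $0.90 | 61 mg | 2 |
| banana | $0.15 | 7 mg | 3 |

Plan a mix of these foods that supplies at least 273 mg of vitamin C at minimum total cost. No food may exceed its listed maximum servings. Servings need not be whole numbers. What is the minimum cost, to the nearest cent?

Cost per mg of vitamin C: strawberries $0.0145, kale $0.0148, banana $0.0214.
Take 2 servings of strawberries: +138.0 mg vitamin C for $2.00 (total $2.00, still need 135.0 mg).
Take 2 servings of kale: +122.0 mg vitamin C for $1.80 (total $3.80, still need 13.0 mg).
Take 1.857 servings of banana: +13.0 mg vitamin C for $0.28 (total $4.08, still need 0.0 mg).
Filling from the cheapest source first is optimal under one linear minimum: $4.08.

$4.08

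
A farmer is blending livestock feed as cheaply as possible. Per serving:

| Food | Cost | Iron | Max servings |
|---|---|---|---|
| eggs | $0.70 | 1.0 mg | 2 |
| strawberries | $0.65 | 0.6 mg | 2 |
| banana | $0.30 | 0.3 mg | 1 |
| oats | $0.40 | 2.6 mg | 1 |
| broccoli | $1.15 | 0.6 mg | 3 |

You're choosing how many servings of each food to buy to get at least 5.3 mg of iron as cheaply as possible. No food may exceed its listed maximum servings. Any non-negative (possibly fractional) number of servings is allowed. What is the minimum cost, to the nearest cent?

$2.53

Cost per mg of iron: oats $0.1538, eggs $0.7000, banana $1.0000, strawberries $1.0833, broccoli $1.9167.
Take 1 serving of oats: +2.6 mg iron for $0.40 (total $0.40, still need 2.7 mg).
Take 2 servings of eggs: +2.0 mg iron for $1.40 (total $1.80, still need 0.7 mg).
Take 1 serving of banana: +0.3 mg iron for $0.30 (total $2.10, still need 0.4 mg).
Take 0.6667 servings of strawberries: +0.4 mg iron for $0.43 (total $2.53, still need 0.0 mg).
Filling from the cheapest source first is optimal under one linear minimum: $2.53.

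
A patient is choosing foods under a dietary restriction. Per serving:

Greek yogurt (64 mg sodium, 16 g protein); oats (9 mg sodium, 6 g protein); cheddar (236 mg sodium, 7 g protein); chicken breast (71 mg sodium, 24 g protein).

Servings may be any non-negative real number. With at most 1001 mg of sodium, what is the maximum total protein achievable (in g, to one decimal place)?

Protein per mg sodium: oats 0.6667, chicken breast 0.338, Greek yogurt 0.25, cheddar 0.02966.
With no serving limits, spend the whole sodium allowance on oats: 1001 mg / 9 mg × 6 g = 667.3 g.

667.3 g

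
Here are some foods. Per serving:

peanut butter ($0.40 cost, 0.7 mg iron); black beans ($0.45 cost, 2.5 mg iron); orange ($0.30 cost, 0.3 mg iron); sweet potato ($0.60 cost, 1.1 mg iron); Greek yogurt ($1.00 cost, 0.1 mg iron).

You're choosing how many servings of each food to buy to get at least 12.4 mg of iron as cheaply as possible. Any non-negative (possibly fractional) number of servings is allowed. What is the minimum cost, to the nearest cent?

$2.23

Cost per mg of iron: black beans $0.1800, sweet potato $0.5455, peanut butter $0.5714, orange $1.0000, Greek yogurt $10.0000.
With no serving limits, use only black beans: 12.4 mg / 2.5 mg = 4.96 servings × $0.45 = $2.23.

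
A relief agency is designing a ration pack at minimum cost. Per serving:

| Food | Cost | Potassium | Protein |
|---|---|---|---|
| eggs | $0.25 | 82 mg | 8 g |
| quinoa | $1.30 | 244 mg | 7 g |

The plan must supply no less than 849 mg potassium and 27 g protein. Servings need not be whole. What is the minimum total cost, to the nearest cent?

$2.59

For a min-cost LP with two ≥-constraints, a basic feasible solution has at most two positive variables.
eggs only: max(849/82, 27/8) = 10.35 servings → $2.59.
quinoa only: max(849/244, 27/7) = 3.857 servings → $5.01.
eggs + quinoa with both tight: 0.4681 servings and 3.322 servings → $4.44.
So the least-cost plan costs $2.59.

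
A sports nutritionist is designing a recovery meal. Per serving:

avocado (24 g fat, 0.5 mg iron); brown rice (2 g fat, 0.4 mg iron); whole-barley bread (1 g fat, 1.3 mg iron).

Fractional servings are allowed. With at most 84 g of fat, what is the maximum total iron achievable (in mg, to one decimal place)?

109.2 mg

Iron per g fat: whole-barley bread 1.3, brown rice 0.2, avocado 0.02083.
With no serving limits, spend the whole fat allowance on whole-barley bread: 84 g / 1 g × 1.3 mg = 109.2 mg.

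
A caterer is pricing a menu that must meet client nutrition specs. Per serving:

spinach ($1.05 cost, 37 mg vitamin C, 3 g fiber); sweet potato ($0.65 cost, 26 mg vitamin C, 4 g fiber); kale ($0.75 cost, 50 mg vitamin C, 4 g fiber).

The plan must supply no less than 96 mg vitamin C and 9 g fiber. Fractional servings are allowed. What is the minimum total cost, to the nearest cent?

$1.62

This is a tiny linear program; its minimum lies at a vertex of the feasible set. List the vertices and price them.
spinach only: max(96/37, 9/3) = 3 servings → $3.15.
sweet potato only: max(96/26, 9/4) = 3.692 servings → $2.40.
kale only: max(96/50, 9/4) = 2.25 servings → $1.69.
spinach + sweet potato with both tight: 2.143 servings and 0.6429 servings → $2.67.
spinach + kale: the both-tight solution has a negative serving — not a feasible corner.
sweet potato + kale with both tight: 0.6875 servings and 1.562 servings → $1.62.
The minimum over all feasible corners is $1.62.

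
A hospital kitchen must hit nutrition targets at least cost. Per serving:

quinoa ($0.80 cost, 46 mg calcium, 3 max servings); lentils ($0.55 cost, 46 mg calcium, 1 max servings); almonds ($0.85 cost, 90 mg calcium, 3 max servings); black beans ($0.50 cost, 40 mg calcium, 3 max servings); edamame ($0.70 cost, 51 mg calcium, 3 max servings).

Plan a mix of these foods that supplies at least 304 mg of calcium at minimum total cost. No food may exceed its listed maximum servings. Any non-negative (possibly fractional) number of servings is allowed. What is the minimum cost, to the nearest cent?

Cost per mg of calcium: almonds $0.0094, lentils $0.0120, black beans $0.0125, edamame $0.0137, quinoa $0.0174.
Take 3 servings of almonds: +270.0 mg calcium for $2.55 (total $2.55, still need 34.0 mg).
Take 0.7391 servings of lentils: +34.0 mg calcium for $0.41 (total $2.96, still need 0.0 mg).
Greedy by cheapest-per-mg is optimal for a single linear constraint, so the minimum cost is $2.96.

$2.96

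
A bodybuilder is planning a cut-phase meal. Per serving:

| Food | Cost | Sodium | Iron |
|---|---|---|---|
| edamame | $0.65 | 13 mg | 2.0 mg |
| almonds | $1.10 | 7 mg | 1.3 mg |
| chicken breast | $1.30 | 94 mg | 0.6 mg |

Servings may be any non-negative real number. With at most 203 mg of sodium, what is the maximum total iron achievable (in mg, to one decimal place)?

Iron per mg sodium: almonds 0.1857, edamame 0.1538, chicken breast 0.006383.
With no serving limits, spend the whole sodium allowance on almonds: 203 mg / 7 mg × 1.3 mg = 37.7 mg.

37.7 mg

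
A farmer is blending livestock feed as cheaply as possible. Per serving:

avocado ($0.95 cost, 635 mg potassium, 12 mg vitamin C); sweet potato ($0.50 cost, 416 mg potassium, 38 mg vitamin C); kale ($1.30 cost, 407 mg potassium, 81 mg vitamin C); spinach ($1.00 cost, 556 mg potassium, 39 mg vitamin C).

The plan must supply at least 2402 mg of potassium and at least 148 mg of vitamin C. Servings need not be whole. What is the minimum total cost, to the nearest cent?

The cheapest plan sits at a corner of the feasible region — with two constraints it uses at most two foods.
avocado only: max(2402/635, 148/12) = 12.33 servings → $11.72.
sweet potato only: max(2402/416, 148/38) = 5.774 servings → $2.89.
kale only: max(2402/407, 148/81) = 5.902 servings → $7.67.
spinach only: max(2402/556, 148/39) = 4.32 servings → $4.32.
avocado + sweet potato with both tight: 1.552 servings and 3.405 servings → $3.18.
avocado + kale with both tight: 2.886 servings and 1.4 servings → $4.56.
avocado + spinach with both tight: 0.6295 servings and 3.601 servings → $4.20.
sweet potato + kale: intersection lies outside the first quadrant.
sweet potato + spinach with both targets exact would need a negative amount; discard.
kale + spinach with both targets exact would need a negative amount; discard.
So the least-cost plan costs $2.89.

$2.89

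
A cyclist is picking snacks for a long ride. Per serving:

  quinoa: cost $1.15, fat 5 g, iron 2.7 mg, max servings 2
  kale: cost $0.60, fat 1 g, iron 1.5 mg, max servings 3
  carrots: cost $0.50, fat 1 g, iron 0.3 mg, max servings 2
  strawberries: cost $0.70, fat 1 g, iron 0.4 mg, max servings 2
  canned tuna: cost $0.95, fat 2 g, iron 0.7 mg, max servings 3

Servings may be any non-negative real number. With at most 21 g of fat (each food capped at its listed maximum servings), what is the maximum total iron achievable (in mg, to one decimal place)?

12.8 mg

Iron per g fat: kale 1.5, quinoa 0.54, strawberries 0.4, canned tuna 0.35, carrots 0.3.
Take 3 servings of kale: uses 3 g fat, +4.5 mg iron (running total 4.5 mg).
Take 2 servings of quinoa: uses 10 g fat, +5.4 mg iron (running total 9.9 mg).
Take 2 servings of strawberries: uses 2 g fat, +0.8 mg iron (running total 10.7 mg).
Take 3 servings of canned tuna: uses 6 g fat, +2.1 mg iron (running total 12.8 mg).
Greedy by best ratio exhausts the fat allowance optimally: 12.8 mg.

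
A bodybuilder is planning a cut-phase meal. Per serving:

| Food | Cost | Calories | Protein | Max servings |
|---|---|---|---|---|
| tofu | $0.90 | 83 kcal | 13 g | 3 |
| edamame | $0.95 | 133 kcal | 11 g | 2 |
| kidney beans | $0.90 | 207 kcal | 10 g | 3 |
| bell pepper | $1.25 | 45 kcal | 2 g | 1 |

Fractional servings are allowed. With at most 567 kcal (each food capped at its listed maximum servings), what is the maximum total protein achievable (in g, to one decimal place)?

63.5 g

Protein per kcal: tofu 0.1566, edamame 0.08271, kidney beans 0.04831, bell pepper 0.04444.
Take 3 servings of tofu: uses 249 kcal, +39.0 g protein (running total 39.0 g).
Take 2 servings of edamame: uses 266 kcal, +22.0 g protein (running total 61.0 g).
Take 0.2512 servings of kidney beans: uses 52 kcal, +2.5 g protein (running total 63.5 g).
Greedy by best ratio exhausts the calories allowance optimally: 63.5 g.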